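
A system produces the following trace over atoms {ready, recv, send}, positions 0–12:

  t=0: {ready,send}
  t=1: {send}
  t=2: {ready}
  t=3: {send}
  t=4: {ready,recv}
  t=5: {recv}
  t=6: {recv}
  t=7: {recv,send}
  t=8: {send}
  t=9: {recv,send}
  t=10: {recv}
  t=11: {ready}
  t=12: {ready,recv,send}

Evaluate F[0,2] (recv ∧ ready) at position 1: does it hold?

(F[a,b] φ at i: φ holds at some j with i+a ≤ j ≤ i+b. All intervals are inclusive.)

No

Check (recv ∧ ready) at each j in [1,3]:
  j=1: false
  j=2: false
  j=3: false
No position in the window satisfies it → formula fails.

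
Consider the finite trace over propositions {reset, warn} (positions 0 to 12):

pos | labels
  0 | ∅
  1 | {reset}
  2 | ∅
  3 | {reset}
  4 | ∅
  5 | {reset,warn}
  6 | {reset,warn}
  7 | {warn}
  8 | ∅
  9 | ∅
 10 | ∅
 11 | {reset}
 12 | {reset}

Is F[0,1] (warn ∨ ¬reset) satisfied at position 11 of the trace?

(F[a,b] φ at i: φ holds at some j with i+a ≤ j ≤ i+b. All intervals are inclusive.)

Check (warn ∨ ¬reset) at each j in [11,12]:
  j=11: false
  j=12: false
No position in the window satisfies it → formula fails.

False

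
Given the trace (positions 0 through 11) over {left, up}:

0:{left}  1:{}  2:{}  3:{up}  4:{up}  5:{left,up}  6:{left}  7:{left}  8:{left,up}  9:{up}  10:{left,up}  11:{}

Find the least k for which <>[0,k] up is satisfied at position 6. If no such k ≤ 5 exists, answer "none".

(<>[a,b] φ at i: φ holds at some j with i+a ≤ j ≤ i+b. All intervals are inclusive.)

2

Scan j = 6,7,… for up:
  j=6: fails
  j=7: fails
  j=8: holds
First hit at j=8, so smallest k = 8-6 = 2.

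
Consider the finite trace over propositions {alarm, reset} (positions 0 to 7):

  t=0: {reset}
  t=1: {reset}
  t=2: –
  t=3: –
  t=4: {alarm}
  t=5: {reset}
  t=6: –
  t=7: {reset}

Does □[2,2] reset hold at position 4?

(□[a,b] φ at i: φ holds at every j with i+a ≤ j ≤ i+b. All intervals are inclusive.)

Check reset at every j in [6,6]:
  j=6: false
Fails at j=6 → formula fails.

False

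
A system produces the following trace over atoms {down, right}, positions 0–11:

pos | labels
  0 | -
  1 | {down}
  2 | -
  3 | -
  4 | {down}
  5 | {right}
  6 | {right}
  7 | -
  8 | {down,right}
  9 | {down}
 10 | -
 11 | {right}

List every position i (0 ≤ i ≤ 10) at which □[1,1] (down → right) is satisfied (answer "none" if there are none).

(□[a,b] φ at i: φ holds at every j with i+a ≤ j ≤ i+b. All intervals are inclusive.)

Evaluate at each i in [0,10]:
  i=0: ✗ (fails at j=1)
  i=1: ✓ (all of [2,2])
  i=2: ✓ (all of [3,3])
  i=3: ✗ (fails at j=4)
  i=4: ✓ (all of [5,5])
  i=5: ✓ (all of [6,6])
  i=6: ✓ (all of [7,7])
  i=7: ✓ (all of [8,8])
  i=8: ✗ (fails at j=9)
  i=9: ✓ (all of [10,10])
  i=10: ✓ (all of [11,11])

1, 2, 4, 5, 6, 7, 9, 10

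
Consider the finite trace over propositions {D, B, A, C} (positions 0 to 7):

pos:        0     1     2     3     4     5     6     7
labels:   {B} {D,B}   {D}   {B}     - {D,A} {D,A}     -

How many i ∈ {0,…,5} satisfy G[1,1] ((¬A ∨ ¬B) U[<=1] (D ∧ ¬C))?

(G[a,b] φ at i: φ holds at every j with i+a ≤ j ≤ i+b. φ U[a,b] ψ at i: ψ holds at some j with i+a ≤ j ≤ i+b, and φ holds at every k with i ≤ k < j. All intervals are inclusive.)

5

Evaluate at each i in [0,5]:
  i=0: ✓ (all of [1,1])
  i=1: ✓ (all of [2,2])
  i=2: ✗ (fails at j=3)
  i=3: ✓ (all of [4,4])
  i=4: ✓ (all of [5,5])
  i=5: ✓ (all of [6,6])
Positions where it holds: {0, 1, 3, 4, 5} → 5.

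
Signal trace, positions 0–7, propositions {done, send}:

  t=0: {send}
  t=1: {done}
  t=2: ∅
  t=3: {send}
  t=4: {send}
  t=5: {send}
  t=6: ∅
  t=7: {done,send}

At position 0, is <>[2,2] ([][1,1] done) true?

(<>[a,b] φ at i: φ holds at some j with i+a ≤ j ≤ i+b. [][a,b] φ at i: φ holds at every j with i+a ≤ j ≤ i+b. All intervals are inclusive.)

False

Check [][1,1] done at each j in [2,2]:
  j=2: fails at 3
No position in the window satisfies it → formula fails.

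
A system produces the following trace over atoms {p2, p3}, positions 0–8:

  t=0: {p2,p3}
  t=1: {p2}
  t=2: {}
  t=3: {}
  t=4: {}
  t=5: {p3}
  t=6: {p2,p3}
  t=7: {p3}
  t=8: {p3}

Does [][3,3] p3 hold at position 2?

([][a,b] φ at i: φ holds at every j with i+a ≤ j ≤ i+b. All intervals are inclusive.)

Check p3 at every j in [5,5]:
  j=5: true
All positions satisfy it → formula holds.

Holds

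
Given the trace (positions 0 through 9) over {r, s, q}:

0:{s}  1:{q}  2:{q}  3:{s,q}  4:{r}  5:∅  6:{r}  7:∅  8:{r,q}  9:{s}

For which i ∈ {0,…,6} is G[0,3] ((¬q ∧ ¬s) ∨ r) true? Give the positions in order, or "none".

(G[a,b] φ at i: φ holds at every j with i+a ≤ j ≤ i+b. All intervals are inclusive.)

Evaluate at each i in [0,6]:
  i=0: ✗ (fails at j=0)
  i=1: ✗ (fails at j=1)
  i=2: ✗ (fails at j=2)
  i=3: ✗ (fails at j=3)
  i=4: ✓ (all of [4,7])
  i=5: ✓ (all of [5,8])
  i=6: ✗ (fails at j=9)

4, 5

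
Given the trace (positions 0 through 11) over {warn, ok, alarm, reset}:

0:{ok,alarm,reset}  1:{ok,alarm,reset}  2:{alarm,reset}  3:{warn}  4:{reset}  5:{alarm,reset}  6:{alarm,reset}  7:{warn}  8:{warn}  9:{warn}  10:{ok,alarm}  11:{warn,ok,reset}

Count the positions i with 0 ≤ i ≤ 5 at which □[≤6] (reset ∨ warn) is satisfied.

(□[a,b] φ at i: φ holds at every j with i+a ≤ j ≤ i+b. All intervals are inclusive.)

4

Evaluate at each i in [0,5]:
  i=0: ✓ (all of [0,6])
  i=1: ✓ (all of [1,7])
  i=2: ✓ (all of [2,8])
  i=3: ✓ (all of [3,9])
  i=4: ✗ (fails at j=10)
  i=5: ✗ (fails at j=10)
Positions where it holds: {0, 1, 2, 3} → 4.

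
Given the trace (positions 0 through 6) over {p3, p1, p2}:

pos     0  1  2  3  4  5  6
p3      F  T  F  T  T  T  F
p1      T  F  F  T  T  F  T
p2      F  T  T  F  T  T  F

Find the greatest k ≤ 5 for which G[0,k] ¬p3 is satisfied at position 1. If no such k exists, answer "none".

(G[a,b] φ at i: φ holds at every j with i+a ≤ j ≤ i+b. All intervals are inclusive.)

¬p3 must hold from j=1 onward; find where it first fails.
  j=1: fails → no k works.

none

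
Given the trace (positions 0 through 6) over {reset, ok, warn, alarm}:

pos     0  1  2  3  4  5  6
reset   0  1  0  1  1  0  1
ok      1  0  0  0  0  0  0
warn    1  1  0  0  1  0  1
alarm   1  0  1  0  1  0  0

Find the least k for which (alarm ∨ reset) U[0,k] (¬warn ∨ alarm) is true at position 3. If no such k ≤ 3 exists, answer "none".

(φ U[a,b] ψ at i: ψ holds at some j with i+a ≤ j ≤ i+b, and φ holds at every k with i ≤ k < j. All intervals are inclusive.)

Need earliest j ≥ 3 with (¬warn ∨ alarm), and (alarm ∨ reset) at every k in [3,j-1].
  j=3: rhs holds (empty prefix). k = 0.

0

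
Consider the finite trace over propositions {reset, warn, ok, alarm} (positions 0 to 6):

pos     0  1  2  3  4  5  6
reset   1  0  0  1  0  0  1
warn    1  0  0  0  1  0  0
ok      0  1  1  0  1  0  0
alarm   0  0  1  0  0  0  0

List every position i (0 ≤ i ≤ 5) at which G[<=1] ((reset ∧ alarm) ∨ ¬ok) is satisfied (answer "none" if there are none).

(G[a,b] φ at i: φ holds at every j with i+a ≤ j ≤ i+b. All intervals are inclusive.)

Evaluate at each i in [0,5]:
  i=0: ✗ (fails at j=1)
  i=1: ✗ (fails at j=1)
  i=2: ✗ (fails at j=2)
  i=3: ✗ (fails at j=4)
  i=4: ✗ (fails at j=4)
  i=5: ✓ (all of [5,6])

5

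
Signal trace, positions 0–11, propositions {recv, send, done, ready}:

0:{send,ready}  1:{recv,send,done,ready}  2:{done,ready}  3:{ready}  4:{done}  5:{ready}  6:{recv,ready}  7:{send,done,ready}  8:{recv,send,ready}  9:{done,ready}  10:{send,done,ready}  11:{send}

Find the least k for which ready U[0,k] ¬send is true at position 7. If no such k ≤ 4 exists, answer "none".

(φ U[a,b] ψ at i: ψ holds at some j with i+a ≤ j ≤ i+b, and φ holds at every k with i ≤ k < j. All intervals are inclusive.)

2

Need earliest j ≥ 7 with ¬send, and ready at every k in [7,j-1].
  j=7: rhs fails.
  j=8: rhs fails.
  j=9: rhs holds; lhs holds on [7,8]. k = 2.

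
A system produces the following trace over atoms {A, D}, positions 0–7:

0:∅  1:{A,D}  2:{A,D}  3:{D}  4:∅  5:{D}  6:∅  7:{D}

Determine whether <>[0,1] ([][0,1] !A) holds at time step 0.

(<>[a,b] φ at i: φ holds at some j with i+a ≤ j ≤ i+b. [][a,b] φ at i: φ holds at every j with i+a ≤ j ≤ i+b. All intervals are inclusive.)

Check [][0,1] !A at each j in [0,1]:
  j=0: fails at 1
  j=1: fails at 1
No position in the window satisfies it → formula fails.

False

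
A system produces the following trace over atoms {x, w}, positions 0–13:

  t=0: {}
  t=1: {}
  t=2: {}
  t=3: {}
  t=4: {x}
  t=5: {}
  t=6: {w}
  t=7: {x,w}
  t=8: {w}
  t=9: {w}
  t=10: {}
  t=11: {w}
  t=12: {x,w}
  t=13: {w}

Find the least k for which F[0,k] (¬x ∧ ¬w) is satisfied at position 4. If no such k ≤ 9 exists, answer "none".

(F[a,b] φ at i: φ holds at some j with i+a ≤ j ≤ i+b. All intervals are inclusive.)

1

Scan j = 4,5,… for (¬x ∧ ¬w):
  j=4: fails
  j=5: holds
First hit at j=5, so smallest k = 5-4 = 1.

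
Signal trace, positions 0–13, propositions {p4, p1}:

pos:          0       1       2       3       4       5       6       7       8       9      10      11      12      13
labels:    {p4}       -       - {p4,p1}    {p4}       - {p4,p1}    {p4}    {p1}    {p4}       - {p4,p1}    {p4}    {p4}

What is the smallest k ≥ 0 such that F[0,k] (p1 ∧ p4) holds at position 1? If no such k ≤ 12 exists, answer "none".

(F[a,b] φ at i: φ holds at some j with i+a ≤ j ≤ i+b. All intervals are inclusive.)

2

Scan j = 1,2,… for (p1 ∧ p4):
  j=1: fails
  j=2: fails
  j=3: holds
First hit at j=3, so smallest k = 3-1 = 2.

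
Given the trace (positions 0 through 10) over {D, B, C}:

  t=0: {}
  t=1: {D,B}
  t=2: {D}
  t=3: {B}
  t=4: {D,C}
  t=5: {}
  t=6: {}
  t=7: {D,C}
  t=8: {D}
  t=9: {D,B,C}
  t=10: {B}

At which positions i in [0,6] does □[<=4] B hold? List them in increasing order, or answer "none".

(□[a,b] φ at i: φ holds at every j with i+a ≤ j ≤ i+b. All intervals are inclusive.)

Evaluate at each i in [0,6]:
  i=0: ✗ (fails at j=0)
  i=1: ✗ (fails at j=2)
  i=2: ✗ (fails at j=2)
  i=3: ✗ (fails at j=4)
  i=4: ✗ (fails at j=4)
  i=5: ✗ (fails at j=5)
  i=6: ✗ (fails at j=6)

none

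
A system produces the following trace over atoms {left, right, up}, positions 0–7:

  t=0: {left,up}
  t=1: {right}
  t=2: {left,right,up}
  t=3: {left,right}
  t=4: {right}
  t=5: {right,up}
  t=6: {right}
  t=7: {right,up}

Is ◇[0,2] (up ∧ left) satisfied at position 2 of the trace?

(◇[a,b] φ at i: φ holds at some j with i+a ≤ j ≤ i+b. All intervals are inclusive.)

Check (up ∧ left) at each j in [2,4]:
  j=2: true
  j=3: false
  j=4: false
Found at j=2 → formula holds.

Yes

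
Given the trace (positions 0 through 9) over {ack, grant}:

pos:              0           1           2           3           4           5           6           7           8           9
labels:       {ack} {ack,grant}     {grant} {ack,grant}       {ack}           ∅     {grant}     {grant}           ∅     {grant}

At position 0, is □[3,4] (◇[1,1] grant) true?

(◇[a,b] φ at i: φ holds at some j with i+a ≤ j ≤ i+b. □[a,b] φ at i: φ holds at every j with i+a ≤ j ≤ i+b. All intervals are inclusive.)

False

Check ◇[1,1] grant at every j in [3,4]:
  j=3: fails (none in [4,4])
  j=4: fails (none in [5,5])
Fails at j=3 → formula fails.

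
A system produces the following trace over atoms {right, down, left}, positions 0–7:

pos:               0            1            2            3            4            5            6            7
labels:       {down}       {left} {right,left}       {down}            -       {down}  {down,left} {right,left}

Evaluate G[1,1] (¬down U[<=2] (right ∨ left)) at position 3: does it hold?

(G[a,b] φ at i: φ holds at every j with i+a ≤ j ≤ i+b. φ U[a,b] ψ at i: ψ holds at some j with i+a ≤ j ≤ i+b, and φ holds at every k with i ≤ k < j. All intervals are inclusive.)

No

Check (¬down U[<=2] (right ∨ left)) at every j in [4,4]:
  j=4: fails
Fails at j=4 → formula fails.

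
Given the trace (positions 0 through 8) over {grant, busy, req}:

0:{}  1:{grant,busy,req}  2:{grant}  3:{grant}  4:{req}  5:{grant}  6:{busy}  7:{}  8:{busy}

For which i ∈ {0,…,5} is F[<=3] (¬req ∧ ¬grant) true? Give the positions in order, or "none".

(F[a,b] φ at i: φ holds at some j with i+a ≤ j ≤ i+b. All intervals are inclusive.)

0, 3, 4, 5

Evaluate at each i in [0,5]:
  i=0: ✓ (witness j=0)
  i=1: ✗ (none in [1,4])
  i=2: ✗ (none in [2,5])
  i=3: ✓ (witness j=6)
  i=4: ✓ (witness j=6)
  i=5: ✓ (witness j=6)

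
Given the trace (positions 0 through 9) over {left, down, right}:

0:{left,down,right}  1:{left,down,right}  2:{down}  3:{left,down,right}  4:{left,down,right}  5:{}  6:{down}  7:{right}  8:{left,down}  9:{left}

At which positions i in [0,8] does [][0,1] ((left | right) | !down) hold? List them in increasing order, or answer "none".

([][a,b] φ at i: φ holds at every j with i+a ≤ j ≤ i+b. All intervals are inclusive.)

0, 3, 4, 7, 8

Evaluate at each i in [0,8]:
  i=0: ✓ (all of [0,1])
  i=1: ✗ (fails at j=2)
  i=2: ✗ (fails at j=2)
  i=3: ✓ (all of [3,4])
  i=4: ✓ (all of [4,5])
  i=5: ✗ (fails at j=6)
  i=6: ✗ (fails at j=6)
  i=7: ✓ (all of [7,8])
  i=8: ✓ (all of [8,9])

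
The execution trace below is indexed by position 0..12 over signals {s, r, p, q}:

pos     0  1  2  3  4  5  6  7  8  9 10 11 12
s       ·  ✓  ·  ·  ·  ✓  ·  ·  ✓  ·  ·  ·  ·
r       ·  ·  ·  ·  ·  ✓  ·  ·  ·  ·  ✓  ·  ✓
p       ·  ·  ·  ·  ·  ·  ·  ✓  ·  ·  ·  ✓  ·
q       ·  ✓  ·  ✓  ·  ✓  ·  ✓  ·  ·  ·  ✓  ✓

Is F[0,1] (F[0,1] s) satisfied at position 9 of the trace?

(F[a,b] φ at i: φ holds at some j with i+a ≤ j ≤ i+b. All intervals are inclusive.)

Check F[0,1] s at each j in [9,10]:
  j=9: fails (none in [9,10])
  j=10: fails (none in [10,11])
No position in the window satisfies it → formula fails.

Does not hold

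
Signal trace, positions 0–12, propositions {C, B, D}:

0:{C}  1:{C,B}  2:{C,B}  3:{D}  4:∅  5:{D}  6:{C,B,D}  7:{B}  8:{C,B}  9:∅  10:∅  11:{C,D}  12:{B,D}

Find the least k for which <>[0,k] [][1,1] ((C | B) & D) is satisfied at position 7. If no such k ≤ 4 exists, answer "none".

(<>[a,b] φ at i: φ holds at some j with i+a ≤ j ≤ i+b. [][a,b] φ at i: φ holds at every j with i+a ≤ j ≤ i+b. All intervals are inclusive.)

Scan j = 7,8,… for [][1,1] ((C | B) & D):
  j=7: fails
  j=8: fails
  j=9: fails
  j=10: holds
First hit at j=10, so smallest k = 10-7 = 3.

3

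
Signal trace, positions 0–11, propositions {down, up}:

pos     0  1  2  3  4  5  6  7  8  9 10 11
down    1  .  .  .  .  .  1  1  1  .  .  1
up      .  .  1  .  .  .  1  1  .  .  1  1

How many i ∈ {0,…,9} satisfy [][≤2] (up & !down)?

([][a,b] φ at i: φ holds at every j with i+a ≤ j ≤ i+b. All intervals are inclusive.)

0

Evaluate at each i in [0,9]:
  i=0: ✗ (fails at j=0)
  i=1: ✗ (fails at j=1)
  i=2: ✗ (fails at j=3)
  i=3: ✗ (fails at j=3)
  i=4: ✗ (fails at j=4)
  i=5: ✗ (fails at j=5)
  i=6: ✗ (fails at j=6)
  i=7: ✗ (fails at j=7)
  i=8: ✗ (fails at j=8)
  i=9: ✗ (fails at j=9)
Positions where it holds: {} → 0.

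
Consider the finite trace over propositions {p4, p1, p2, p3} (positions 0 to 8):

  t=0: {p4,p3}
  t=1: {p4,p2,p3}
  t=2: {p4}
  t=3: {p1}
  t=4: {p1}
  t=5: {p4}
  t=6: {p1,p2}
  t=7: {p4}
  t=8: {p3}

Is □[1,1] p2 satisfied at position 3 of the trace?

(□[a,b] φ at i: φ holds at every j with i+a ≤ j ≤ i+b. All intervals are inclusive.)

No

Check p2 at every j in [4,4]:
  j=4: false
Fails at j=4 → formula fails.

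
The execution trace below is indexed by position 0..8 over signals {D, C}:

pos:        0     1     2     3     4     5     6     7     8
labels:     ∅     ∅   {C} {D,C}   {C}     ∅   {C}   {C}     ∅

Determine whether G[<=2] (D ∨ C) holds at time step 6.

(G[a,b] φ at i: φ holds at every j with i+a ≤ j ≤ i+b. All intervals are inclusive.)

False

Check (D ∨ C) at every j in [6,8]:
  j=6: true
  j=7: true
  j=8: false
Fails at j=8 → formula fails.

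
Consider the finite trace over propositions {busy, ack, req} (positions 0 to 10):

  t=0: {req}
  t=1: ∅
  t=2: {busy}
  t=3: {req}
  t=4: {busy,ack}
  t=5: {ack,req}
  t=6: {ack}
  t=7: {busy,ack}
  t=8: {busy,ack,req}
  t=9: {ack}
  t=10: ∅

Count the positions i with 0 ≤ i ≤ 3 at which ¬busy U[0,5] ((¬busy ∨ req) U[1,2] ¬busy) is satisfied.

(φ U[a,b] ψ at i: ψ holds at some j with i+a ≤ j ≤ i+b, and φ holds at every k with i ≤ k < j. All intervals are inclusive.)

Evaluate at each i in [0,3]:
  i=0: ✓ (rhs at j=0)
  i=1: ✗ (lhs fails at k=2 before rhs at j=5)
  i=2: ✗ (lhs fails at k=2 before rhs at j=5)
  i=3: ✗ (lhs fails at k=4 before rhs at j=5)
Positions where it holds: {0} → 1.

1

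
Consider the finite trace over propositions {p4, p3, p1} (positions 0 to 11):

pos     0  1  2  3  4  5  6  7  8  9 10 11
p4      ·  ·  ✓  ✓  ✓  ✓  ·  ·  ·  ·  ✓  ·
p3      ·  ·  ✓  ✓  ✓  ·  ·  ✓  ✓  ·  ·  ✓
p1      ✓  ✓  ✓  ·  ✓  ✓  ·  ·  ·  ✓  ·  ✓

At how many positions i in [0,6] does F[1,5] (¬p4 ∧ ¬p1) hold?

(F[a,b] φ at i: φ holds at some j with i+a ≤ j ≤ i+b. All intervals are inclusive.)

Evaluate at each i in [0,6]:
  i=0: ✗ (none in [1,5])
  i=1: ✓ (witness j=6)
  i=2: ✓ (witness j=6)
  i=3: ✓ (witness j=6)
  i=4: ✓ (witness j=6)
  i=5: ✓ (witness j=6)
  i=6: ✓ (witness j=7)
Positions where it holds: {1, 2, 3, 4, 5, 6} → 6.

6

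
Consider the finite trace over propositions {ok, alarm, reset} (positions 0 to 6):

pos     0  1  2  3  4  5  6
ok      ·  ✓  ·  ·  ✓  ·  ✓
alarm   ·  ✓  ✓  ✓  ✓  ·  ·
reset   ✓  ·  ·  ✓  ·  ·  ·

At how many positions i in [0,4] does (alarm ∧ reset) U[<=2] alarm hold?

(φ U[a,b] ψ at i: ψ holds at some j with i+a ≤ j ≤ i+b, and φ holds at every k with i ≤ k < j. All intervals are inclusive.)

Evaluate at each i in [0,4]:
  i=0: ✗ (lhs fails at k=0 before rhs at j=1)
  i=1: ✓ (rhs at j=1)
  i=2: ✓ (rhs at j=2)
  i=3: ✓ (rhs at j=3)
  i=4: ✓ (rhs at j=4)
Positions where it holds: {1, 2, 3, 4} → 4.

4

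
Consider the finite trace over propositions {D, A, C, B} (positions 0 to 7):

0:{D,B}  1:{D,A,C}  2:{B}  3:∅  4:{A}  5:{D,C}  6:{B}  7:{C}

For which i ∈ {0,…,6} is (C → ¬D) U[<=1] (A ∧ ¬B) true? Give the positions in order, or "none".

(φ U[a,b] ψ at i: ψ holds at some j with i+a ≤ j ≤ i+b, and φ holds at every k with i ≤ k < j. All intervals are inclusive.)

Evaluate at each i in [0,6]:
  i=0: ✓ (rhs at j=1; lhs holds on [0,0])
  i=1: ✓ (rhs at j=1)
  i=2: ✗ (no rhs in [2,3])
  i=3: ✓ (rhs at j=4; lhs holds on [3,3])
  i=4: ✓ (rhs at j=4)
  i=5: ✗ (no rhs in [5,6])
  i=6: ✗ (no rhs in [6,7])

0, 1, 3, 4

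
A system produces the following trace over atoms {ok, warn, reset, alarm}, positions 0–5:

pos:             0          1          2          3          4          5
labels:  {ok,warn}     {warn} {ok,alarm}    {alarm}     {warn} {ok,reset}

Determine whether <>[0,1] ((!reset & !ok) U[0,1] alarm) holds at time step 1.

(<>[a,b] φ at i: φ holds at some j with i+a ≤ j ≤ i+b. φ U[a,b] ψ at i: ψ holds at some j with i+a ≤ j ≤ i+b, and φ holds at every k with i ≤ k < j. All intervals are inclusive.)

Holds

Check ((!reset & !ok) U[0,1] alarm) at each j in [1,2]:
  j=1: holds
  j=2: holds
Found at j=1 → formula holds.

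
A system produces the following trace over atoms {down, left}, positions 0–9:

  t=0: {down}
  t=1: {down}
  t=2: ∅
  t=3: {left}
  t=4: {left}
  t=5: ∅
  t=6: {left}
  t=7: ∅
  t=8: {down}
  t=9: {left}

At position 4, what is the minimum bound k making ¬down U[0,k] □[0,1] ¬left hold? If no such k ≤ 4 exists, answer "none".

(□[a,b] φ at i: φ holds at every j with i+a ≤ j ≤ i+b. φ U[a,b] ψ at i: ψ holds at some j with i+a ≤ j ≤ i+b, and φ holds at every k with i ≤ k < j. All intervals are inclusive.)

Need earliest j ≥ 4 with □[0,1] ¬left, and ¬down at every k in [4,j-1].
  j=4: rhs fails.
  j=5: rhs fails.
  j=6: rhs fails.
  j=7: rhs holds; lhs holds on [4,6]. k = 3.

3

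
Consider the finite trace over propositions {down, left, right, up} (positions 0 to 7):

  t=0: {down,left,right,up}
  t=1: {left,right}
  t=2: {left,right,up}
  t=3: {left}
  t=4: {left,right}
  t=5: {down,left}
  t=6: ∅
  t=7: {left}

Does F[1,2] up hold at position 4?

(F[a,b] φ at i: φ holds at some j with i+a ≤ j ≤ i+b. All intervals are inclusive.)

Check up at each j in [5,6]:
  j=5: false
  j=6: false
No position in the window satisfies it → formula fails.

False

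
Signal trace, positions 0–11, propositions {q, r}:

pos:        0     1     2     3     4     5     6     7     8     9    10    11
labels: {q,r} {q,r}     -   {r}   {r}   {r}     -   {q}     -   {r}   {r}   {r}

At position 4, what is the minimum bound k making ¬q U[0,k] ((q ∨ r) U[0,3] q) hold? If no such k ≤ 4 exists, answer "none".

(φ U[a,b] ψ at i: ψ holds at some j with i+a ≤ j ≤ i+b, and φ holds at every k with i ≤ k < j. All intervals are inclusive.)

Need earliest j ≥ 4 with ((q ∨ r) U[0,3] q), and ¬q at every k in [4,j-1].
  j=4: rhs fails.
  j=5: rhs fails.
  j=6: rhs fails.
  j=7: rhs holds; lhs holds on [4,6]. k = 3.

3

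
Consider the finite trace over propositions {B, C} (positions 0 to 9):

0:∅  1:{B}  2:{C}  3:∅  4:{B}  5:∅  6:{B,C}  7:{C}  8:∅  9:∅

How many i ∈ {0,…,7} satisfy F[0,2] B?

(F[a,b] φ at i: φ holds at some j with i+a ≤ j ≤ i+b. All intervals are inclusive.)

Evaluate at each i in [0,7]:
  i=0: ✓ (witness j=1)
  i=1: ✓ (witness j=1)
  i=2: ✓ (witness j=4)
  i=3: ✓ (witness j=4)
  i=4: ✓ (witness j=4)
  i=5: ✓ (witness j=6)
  i=6: ✓ (witness j=6)
  i=7: ✗ (none in [7,9])
Positions where it holds: {0, 1, 2, 3, 4, 5, 6} → 7.

7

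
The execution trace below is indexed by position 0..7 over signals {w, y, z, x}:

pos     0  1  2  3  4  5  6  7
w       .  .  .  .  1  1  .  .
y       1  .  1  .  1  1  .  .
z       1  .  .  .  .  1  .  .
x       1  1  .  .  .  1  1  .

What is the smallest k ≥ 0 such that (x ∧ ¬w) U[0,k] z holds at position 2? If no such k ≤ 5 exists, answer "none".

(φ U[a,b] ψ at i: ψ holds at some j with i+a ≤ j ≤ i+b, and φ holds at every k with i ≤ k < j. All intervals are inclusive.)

none

Need earliest j ≥ 2 with z, and (x ∧ ¬w) at every k in [2,j-1].
  j=2: rhs fails.
  j=3: rhs fails.
  j=4: rhs fails.
  j=5: rhs holds but lhs fails at k=2.
  j=6: rhs fails.
  j=7: rhs fails.
No witness within the range → none.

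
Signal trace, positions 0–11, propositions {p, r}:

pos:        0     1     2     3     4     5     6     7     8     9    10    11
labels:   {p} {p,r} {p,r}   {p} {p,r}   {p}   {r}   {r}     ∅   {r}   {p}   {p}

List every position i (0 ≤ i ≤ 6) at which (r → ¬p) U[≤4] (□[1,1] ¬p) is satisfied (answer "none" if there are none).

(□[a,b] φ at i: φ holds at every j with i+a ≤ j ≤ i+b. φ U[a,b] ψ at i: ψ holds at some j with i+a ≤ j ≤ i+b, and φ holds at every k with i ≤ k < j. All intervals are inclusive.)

5, 6

Evaluate at each i in [0,6]:
  i=0: ✗ (no rhs in [0,4])
  i=1: ✗ (lhs fails at k=1 before rhs at j=5)
  i=2: ✗ (lhs fails at k=2 before rhs at j=5)
  i=3: ✗ (lhs fails at k=4 before rhs at j=5)
  i=4: ✗ (lhs fails at k=4 before rhs at j=5)
  i=5: ✓ (rhs at j=5)
  i=6: ✓ (rhs at j=6)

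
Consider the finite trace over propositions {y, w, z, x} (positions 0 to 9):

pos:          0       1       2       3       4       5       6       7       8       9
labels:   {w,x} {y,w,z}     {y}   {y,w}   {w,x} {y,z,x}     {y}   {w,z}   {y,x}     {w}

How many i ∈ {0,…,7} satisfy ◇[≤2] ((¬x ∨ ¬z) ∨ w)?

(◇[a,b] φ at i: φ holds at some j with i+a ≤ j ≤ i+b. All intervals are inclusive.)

8

Evaluate at each i in [0,7]:
  i=0: ✓ (witness j=0)
  i=1: ✓ (witness j=1)
  i=2: ✓ (witness j=2)
  i=3: ✓ (witness j=3)
  i=4: ✓ (witness j=4)
  i=5: ✓ (witness j=6)
  i=6: ✓ (witness j=6)
  i=7: ✓ (witness j=7)
Positions where it holds: {0, 1, 2, 3, 4, 5, 6, 7} → 8.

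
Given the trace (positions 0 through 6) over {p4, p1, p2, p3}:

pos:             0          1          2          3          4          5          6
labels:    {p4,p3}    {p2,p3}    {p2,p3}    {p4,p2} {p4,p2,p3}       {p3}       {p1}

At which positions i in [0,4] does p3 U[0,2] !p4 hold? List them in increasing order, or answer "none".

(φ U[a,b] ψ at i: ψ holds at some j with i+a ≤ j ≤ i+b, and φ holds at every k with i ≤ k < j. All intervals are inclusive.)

0, 1, 2, 4

Evaluate at each i in [0,4]:
  i=0: ✓ (rhs at j=1; lhs holds on [0,0])
  i=1: ✓ (rhs at j=1)
  i=2: ✓ (rhs at j=2)
  i=3: ✗ (lhs fails at k=3 before rhs at j=5)
  i=4: ✓ (rhs at j=5; lhs holds on [4,4])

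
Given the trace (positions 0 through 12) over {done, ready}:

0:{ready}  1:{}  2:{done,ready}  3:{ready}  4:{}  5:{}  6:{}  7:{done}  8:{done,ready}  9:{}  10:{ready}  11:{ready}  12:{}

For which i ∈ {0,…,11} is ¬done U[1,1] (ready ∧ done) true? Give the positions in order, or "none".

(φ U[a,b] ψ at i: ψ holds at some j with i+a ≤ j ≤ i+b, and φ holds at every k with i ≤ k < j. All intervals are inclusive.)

Evaluate at each i in [0,11]:
  i=0: ✗ (no rhs in [1,1])
  i=1: ✓ (rhs at j=2; lhs holds on [1,1])
  i=2: ✗ (no rhs in [3,3])
  i=3: ✗ (no rhs in [4,4])
  i=4: ✗ (no rhs in [5,5])
  i=5: ✗ (no rhs in [6,6])
  i=6: ✗ (no rhs in [7,7])
  i=7: ✗ (lhs fails at k=7 before rhs at j=8)
  i=8: ✗ (no rhs in [9,9])
  i=9: ✗ (no rhs in [10,10])
  i=10: ✗ (no rhs in [11,11])
  i=11: ✗ (no rhs in [12,12])

1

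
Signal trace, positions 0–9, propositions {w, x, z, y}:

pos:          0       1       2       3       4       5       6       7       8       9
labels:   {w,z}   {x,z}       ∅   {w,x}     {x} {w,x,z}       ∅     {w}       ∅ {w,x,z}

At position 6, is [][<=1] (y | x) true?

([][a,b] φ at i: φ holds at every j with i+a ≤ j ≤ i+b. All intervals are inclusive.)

False

Check (y | x) at every j in [6,7]:
  j=6: false
  j=7: false
Fails at j=6 → formula fails.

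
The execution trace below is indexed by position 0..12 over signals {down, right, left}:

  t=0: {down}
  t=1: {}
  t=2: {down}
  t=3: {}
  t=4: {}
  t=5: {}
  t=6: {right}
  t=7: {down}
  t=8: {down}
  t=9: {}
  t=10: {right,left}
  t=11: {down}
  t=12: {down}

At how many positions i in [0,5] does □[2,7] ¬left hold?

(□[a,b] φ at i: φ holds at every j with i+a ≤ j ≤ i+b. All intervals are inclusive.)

3

Evaluate at each i in [0,5]:
  i=0: ✓ (all of [2,7])
  i=1: ✓ (all of [3,8])
  i=2: ✓ (all of [4,9])
  i=3: ✗ (fails at j=10)
  i=4: ✗ (fails at j=10)
  i=5: ✗ (fails at j=10)
Positions where it holds: {0, 1, 2} → 3.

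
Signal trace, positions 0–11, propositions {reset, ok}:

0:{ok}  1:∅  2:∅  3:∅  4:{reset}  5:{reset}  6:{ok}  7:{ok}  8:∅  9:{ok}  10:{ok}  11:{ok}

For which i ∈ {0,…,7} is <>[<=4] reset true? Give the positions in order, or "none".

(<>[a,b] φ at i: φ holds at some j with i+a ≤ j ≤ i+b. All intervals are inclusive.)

Evaluate at each i in [0,7]:
  i=0: ✓ (witness j=4)
  i=1: ✓ (witness j=4)
  i=2: ✓ (witness j=4)
  i=3: ✓ (witness j=4)
  i=4: ✓ (witness j=4)
  i=5: ✓ (witness j=5)
  i=6: ✗ (none in [6,10])
  i=7: ✗ (none in [7,11])

0, 1, 2, 3, 4, 5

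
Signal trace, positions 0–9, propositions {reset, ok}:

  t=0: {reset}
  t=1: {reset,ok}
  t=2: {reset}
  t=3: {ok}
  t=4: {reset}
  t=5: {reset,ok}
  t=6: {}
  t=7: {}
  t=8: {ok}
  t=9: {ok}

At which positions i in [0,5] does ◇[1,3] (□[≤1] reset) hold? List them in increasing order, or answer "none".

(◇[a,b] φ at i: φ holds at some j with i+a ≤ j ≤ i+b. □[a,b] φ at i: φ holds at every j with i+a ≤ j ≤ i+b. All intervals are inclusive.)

Evaluate at each i in [0,5]:
  i=0: ✓ (witness j=1)
  i=1: ✓ (witness j=4)
  i=2: ✓ (witness j=4)
  i=3: ✓ (witness j=4)
  i=4: ✗ (none in [5,7])
  i=5: ✗ (none in [6,8])

0, 1, 2, 3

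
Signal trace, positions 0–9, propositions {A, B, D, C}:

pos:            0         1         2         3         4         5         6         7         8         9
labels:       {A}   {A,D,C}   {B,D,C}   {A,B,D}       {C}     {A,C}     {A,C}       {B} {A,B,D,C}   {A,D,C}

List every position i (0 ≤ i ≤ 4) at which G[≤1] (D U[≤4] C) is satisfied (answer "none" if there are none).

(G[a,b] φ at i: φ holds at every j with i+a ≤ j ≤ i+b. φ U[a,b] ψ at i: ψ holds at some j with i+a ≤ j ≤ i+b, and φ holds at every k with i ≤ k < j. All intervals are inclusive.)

Evaluate at each i in [0,4]:
  i=0: ✗ (fails at j=0)
  i=1: ✓ (all of [1,2])
  i=2: ✓ (all of [2,3])
  i=3: ✓ (all of [3,4])
  i=4: ✓ (all of [4,5])

1, 2, 3, 4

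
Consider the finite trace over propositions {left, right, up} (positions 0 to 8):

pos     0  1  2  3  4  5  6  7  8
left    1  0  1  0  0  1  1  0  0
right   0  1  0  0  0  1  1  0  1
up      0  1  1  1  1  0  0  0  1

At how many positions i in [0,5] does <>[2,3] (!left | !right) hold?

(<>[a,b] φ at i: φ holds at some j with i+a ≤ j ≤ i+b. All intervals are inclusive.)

5

Evaluate at each i in [0,5]:
  i=0: ✓ (witness j=2)
  i=1: ✓ (witness j=3)
  i=2: ✓ (witness j=4)
  i=3: ✗ (none in [5,6])
  i=4: ✓ (witness j=7)
  i=5: ✓ (witness j=7)
Positions where it holds: {0, 1, 2, 4, 5} → 5.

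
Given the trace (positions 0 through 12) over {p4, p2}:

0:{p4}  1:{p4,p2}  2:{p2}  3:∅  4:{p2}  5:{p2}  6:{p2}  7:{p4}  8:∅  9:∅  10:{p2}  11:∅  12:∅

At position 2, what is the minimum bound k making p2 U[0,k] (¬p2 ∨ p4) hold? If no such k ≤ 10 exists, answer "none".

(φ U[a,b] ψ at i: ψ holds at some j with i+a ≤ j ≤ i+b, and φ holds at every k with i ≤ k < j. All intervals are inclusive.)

1

Need earliest j ≥ 2 with (¬p2 ∨ p4), and p2 at every k in [2,j-1].
  j=2: rhs fails.
  j=3: rhs holds; lhs holds on [2,2]. k = 1.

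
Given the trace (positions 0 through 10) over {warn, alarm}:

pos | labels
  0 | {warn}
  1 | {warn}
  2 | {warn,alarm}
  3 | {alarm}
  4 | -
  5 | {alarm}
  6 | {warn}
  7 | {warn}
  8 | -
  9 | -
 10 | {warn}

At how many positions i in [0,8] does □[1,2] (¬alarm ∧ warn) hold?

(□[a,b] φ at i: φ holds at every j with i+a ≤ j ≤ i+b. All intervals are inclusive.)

1

Evaluate at each i in [0,8]:
  i=0: ✗ (fails at j=2)
  i=1: ✗ (fails at j=2)
  i=2: ✗ (fails at j=3)
  i=3: ✗ (fails at j=4)
  i=4: ✗ (fails at j=5)
  i=5: ✓ (all of [6,7])
  i=6: ✗ (fails at j=8)
  i=7: ✗ (fails at j=8)
  i=8: ✗ (fails at j=9)
Positions where it holds: {5} → 1.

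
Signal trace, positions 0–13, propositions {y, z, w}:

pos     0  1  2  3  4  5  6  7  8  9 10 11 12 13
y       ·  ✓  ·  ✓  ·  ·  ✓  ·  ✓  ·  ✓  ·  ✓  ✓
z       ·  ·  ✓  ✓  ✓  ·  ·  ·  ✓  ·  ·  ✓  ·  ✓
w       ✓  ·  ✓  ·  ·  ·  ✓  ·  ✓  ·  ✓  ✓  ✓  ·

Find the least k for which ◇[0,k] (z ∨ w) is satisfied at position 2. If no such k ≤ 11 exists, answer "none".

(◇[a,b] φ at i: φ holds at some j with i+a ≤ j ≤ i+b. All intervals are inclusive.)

Scan j = 2,3,… for (z ∨ w):
  j=2: holds
First hit at j=2, so smallest k = 2-2 = 0.

0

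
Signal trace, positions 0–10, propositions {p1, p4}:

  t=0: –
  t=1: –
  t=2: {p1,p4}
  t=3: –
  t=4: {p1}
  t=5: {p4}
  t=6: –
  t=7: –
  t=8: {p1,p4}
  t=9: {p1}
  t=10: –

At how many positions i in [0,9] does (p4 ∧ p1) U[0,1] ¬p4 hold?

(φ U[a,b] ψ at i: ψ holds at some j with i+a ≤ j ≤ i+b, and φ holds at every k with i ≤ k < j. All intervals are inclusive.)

9

Evaluate at each i in [0,9]:
  i=0: ✓ (rhs at j=0)
  i=1: ✓ (rhs at j=1)
  i=2: ✓ (rhs at j=3; lhs holds on [2,2])
  i=3: ✓ (rhs at j=3)
  i=4: ✓ (rhs at j=4)
  i=5: ✗ (lhs fails at k=5 before rhs at j=6)
  i=6: ✓ (rhs at j=6)
  i=7: ✓ (rhs at j=7)
  i=8: ✓ (rhs at j=9; lhs holds on [8,8])
  i=9: ✓ (rhs at j=9)
Positions where it holds: {0, 1, 2, 3, 4, 6, 7, 8, 9} → 9.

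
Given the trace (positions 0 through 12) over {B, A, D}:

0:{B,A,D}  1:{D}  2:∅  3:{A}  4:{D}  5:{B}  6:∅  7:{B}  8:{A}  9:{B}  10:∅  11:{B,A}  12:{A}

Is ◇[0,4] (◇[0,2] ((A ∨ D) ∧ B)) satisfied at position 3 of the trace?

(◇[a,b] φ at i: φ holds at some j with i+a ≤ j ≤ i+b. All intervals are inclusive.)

No

Check ◇[0,2] ((A ∨ D) ∧ B) at each j in [3,7]:
  j=3: fails (none in [3,5])
  j=4: fails (none in [4,6])
  j=5: fails (none in [5,7])
  j=6: fails (none in [6,8])
  j=7: fails (none in [7,9])
No position in the window satisfies it → formula fails.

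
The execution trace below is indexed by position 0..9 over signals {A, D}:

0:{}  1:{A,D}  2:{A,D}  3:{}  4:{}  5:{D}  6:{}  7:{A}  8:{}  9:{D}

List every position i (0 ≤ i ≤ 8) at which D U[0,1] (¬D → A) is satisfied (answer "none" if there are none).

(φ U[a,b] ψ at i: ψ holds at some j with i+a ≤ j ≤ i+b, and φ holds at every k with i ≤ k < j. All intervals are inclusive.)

1, 2, 5, 7

Evaluate at each i in [0,8]:
  i=0: ✗ (lhs fails at k=0 before rhs at j=1)
  i=1: ✓ (rhs at j=1)
  i=2: ✓ (rhs at j=2)
  i=3: ✗ (no rhs in [3,4])
  i=4: ✗ (lhs fails at k=4 before rhs at j=5)
  i=5: ✓ (rhs at j=5)
  i=6: ✗ (lhs fails at k=6 before rhs at j=7)
  i=7: ✓ (rhs at j=7)
  i=8: ✗ (lhs fails at k=8 before rhs at j=9)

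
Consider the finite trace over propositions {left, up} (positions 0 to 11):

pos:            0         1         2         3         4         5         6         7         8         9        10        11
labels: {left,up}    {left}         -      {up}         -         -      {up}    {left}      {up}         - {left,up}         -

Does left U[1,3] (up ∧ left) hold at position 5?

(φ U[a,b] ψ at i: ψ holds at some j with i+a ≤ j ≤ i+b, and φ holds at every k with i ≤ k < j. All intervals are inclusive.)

No

Need some j in [6,8] with (up ∧ left), and left at every k in [5,j-1].
  j=6: (up ∧ left) false.
  j=7: (up ∧ left) false.
  j=8: (up ∧ left) false.
No j in the window works → until fails.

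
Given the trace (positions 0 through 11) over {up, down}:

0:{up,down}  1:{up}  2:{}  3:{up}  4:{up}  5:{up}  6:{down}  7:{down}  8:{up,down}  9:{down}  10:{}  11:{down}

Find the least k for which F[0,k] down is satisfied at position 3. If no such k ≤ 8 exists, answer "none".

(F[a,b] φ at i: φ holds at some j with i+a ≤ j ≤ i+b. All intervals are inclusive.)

Scan j = 3,4,… for down:
  j=3: fails
  j=4: fails
  j=5: fails
  j=6: holds
First hit at j=6, so smallest k = 6-3 = 3.

3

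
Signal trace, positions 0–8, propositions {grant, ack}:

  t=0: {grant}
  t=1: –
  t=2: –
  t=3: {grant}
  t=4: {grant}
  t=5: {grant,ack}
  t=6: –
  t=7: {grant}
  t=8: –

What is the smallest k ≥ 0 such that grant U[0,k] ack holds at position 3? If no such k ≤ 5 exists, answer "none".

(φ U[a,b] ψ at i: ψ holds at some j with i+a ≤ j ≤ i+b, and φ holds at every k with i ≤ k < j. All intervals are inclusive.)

Need earliest j ≥ 3 with ack, and grant at every k in [3,j-1].
  j=3: rhs fails.
  j=4: rhs fails.
  j=5: rhs holds; lhs holds on [3,4]. k = 2.

2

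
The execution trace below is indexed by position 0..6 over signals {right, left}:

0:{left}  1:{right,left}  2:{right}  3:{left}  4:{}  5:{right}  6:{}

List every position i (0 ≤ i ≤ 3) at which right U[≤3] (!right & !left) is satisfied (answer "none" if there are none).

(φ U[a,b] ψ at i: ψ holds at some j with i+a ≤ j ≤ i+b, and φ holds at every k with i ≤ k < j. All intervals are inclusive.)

none

Evaluate at each i in [0,3]:
  i=0: ✗ (no rhs in [0,3])
  i=1: ✗ (lhs fails at k=3 before rhs at j=4)
  i=2: ✗ (lhs fails at k=3 before rhs at j=4)
  i=3: ✗ (lhs fails at k=3 before rhs at j=4)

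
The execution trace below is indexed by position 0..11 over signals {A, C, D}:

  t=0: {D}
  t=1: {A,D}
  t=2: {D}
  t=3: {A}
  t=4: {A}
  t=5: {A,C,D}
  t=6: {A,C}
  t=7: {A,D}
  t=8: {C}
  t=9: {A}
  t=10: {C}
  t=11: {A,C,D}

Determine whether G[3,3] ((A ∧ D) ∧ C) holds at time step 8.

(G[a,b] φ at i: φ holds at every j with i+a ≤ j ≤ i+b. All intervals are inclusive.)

Check ((A ∧ D) ∧ C) at every j in [11,11]:
  j=11: true
All positions satisfy it → formula holds.

Holds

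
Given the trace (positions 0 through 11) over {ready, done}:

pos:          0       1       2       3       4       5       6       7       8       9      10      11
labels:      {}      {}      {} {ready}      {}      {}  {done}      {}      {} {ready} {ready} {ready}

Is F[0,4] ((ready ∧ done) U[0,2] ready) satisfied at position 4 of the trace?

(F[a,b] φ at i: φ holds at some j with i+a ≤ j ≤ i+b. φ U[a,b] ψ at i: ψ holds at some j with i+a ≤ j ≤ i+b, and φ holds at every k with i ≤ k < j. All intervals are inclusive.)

Check ((ready ∧ done) U[0,2] ready) at each j in [4,8]:
  j=4: fails
  j=5: fails
  j=6: fails
  j=7: fails
  j=8: fails
No position in the window satisfies it → formula fails.

False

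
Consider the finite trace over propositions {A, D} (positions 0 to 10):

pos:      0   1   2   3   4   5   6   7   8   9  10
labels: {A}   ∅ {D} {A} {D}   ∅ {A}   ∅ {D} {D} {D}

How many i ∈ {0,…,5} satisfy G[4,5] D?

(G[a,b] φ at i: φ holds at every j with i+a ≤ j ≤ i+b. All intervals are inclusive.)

Evaluate at each i in [0,5]:
  i=0: ✗ (fails at j=5)
  i=1: ✗ (fails at j=5)
  i=2: ✗ (fails at j=6)
  i=3: ✗ (fails at j=7)
  i=4: ✓ (all of [8,9])
  i=5: ✓ (all of [9,10])
Positions where it holds: {4, 5} → 2.

2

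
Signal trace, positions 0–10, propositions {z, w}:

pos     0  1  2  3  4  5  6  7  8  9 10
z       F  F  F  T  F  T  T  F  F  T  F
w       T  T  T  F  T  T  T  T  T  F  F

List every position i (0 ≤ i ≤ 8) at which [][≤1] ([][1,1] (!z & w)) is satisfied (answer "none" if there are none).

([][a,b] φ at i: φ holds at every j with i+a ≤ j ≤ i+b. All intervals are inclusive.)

Evaluate at each i in [0,8]:
  i=0: ✓ (all of [0,1])
  i=1: ✗ (fails at j=2)
  i=2: ✗ (fails at j=2)
  i=3: ✗ (fails at j=4)
  i=4: ✗ (fails at j=4)
  i=5: ✗ (fails at j=5)
  i=6: ✓ (all of [6,7])
  i=7: ✗ (fails at j=8)
  i=8: ✗ (fails at j=8)

0, 6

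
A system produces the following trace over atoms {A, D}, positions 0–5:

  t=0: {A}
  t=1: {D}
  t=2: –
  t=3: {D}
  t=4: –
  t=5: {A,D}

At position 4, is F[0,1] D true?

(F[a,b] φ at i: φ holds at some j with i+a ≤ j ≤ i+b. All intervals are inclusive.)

Holds

Check D at each j in [4,5]:
  j=4: false
  j=5: true
Found at j=5 → formula holds.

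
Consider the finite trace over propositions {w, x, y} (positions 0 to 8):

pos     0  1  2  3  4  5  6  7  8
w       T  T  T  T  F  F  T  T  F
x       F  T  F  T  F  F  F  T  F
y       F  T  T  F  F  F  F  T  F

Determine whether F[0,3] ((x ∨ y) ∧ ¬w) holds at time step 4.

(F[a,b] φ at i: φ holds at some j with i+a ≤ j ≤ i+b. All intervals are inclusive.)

False

Check ((x ∨ y) ∧ ¬w) at each j in [4,7]:
  j=4: false
  j=5: false
  j=6: false
  j=7: false
No position in the window satisfies it → formula fails.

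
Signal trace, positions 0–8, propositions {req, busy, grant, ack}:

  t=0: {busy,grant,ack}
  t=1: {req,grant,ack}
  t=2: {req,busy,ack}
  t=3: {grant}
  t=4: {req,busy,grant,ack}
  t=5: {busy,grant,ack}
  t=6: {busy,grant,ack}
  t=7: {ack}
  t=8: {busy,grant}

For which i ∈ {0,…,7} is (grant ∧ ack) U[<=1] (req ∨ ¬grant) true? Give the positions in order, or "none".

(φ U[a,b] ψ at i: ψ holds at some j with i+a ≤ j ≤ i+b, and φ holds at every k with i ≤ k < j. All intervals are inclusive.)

Evaluate at each i in [0,7]:
  i=0: ✓ (rhs at j=1; lhs holds on [0,0])
  i=1: ✓ (rhs at j=1)
  i=2: ✓ (rhs at j=2)
  i=3: ✗ (lhs fails at k=3 before rhs at j=4)
  i=4: ✓ (rhs at j=4)
  i=5: ✗ (no rhs in [5,6])
  i=6: ✓ (rhs at j=7; lhs holds on [6,6])
  i=7: ✓ (rhs at j=7)

0, 1, 2, 4, 6, 7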